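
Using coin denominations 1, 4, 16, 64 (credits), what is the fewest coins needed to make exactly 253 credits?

253 − 3×64→61 − 3×16→13 − 3×4→1 − 1×1→0
Total coins = 3 + 3 + 3 + 1 = 10

10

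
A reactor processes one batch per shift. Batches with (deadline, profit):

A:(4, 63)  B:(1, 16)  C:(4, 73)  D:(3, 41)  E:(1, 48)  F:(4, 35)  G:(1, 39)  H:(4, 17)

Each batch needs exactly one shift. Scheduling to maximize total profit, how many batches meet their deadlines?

4

Take jobs in profit order; each goes to the latest open slot no later than its deadline.
By profit: C(d4,73), A(d4,63), E(d1,48), D(d3,41), G(d1,39), F(d4,35), H(d4,17), B(d1,16)
C→slot 4; A→slot 3; E→slot 1; D→slot 2; G skipped; F skipped; H skipped; B skipped.
4 of 8 scheduled.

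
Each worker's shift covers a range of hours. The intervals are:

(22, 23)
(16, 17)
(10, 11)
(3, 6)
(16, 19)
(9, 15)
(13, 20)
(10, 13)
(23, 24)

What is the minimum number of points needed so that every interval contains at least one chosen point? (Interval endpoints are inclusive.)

4

Sorted: [3,6] [10,11] [10,13] [9,15] [16,17] [16,19] [13,20] [22,23] [23,24]
{[3,6]} hit by 6; {[10,11],[10,13],[9,15]} hit by 11; {[16,17],[16,19],[13,20]} hit by 17; {[22,23],[23,24]} hit by 23.
Points: 6, 11, 17, 23 (4 total).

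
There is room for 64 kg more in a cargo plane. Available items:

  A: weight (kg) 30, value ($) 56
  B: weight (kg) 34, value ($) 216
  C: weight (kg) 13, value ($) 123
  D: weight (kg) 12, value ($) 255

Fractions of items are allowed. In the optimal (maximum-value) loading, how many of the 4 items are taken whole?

Sort by value per unit weight and fill in that order.
Order: D (255/12=21.25) > C (123/13=9.46) > B (216/34=6.35) > A (56/30=1.87)
Fill: take D (12 @ 255) → take C (13 @ 123) → take B (34 @ 216) → take 5/30 of A → 9.33; 64/64 used.
3 item(s) taken whole; one partial (take 5/30 of A).

3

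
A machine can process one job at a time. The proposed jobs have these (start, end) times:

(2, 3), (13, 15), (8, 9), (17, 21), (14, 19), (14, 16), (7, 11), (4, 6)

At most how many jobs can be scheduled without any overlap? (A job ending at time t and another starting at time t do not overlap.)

Order by finish time; keep every interval that doesn't clash with the previous kept one.
Sorted by end: (2,3)  (4,6)  (8,9)  (7,11)  (13,15)  (14,16)  (14,19)  (17,21)
take (2,3); take (4,6); take (8,9); skip (7,11); take (13,15); skip (14,19); take (17,21).
Selected 5 jobs.

5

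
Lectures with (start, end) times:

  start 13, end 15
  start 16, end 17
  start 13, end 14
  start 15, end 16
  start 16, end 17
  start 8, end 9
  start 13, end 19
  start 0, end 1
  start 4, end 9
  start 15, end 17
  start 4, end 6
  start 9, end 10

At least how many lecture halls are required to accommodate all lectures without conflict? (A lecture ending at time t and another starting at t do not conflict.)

starts: [0, 4, 4, 8, 9, 13, 13, 13, 15, 15, 16, 16]
ends:   [1, 6, 9, 9, 10, 14, 15, 16, 17, 17, 17, 19]
s0→1 e1→0 s4→1 s4→2 e6→1 s8→2 e9→1 e9→0 s9→1 e10→0 s13→1 s13→2 s13→3 e14→2 e15→1 s15→2 s15→3 e16→2 s16→3 s16→4  — peak 4.

4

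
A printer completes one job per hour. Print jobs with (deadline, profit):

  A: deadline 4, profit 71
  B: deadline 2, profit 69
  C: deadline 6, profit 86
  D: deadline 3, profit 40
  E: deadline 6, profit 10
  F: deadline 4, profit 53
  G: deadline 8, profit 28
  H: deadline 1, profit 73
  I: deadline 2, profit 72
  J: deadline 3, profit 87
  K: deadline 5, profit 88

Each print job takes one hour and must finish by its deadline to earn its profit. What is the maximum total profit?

Take jobs in profit order; each goes to the latest open slot no later than its deadline.
Profit order: K=88 J=87 C=86 H=73 I=72 A=71 B=69 F=53 D=40 G=28 E=10
Assign: K→slot 5, J→slot 3, C→slot 6, H→slot 1, I→slot 2, A→slot 4, B skipped, F skipped, D skipped, G→slot 8, E skipped.
Slots: [1:H] [2:I] [3:J] [4:A] [5:K] [6:C] [8:G]
Profit = 73 + 72 + 87 + 71 + 88 + 86 + 28 = 505

505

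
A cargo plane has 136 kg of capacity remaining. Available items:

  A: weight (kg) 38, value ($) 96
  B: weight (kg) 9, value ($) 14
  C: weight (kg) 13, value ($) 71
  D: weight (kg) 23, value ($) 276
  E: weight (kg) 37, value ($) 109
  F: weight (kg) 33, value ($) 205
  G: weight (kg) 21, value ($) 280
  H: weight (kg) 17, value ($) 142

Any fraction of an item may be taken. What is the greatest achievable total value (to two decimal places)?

Order: G (280/21=13.33) > D (276/23=12.00) > H (142/17=8.35) > F (205/33=6.21) > C (71/13=5.46) > E (109/37=2.95) > A (96/38=2.53) > B (14/9=1.56)
Fill: take G (21 @ 280) → take D (23 @ 276) → take H (17 @ 142) → take F (33 @ 205) → take C (13 @ 71) → take 29/37 of E → 85.43; 136/136 used.
Total value = 1059.43

1059.43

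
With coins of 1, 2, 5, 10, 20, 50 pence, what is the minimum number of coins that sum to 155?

4

155 = 3×50 + 1×5
Total coins = 3 + 1 = 4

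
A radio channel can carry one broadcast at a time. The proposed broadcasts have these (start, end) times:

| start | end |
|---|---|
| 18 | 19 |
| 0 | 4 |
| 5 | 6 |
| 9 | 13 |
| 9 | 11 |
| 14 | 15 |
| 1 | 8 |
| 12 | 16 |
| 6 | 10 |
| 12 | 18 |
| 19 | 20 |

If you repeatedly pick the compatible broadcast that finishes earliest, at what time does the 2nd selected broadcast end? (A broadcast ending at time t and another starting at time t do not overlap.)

6

Sort by end time and greedily take each interval whose start is ≥ the last chosen end.
By end time: (0,4), (5,6), (1,8), (6,10), (9,11), (9,13), (14,15), (12,16), (12,18), (18,19), (19,20).
Pick (0,4); next start ≥ 4 → (5,6); next start ≥ 6 → (6,10); next start ≥ 10 → (14,15); next start ≥ 15 → (18,19); next start ≥ 19 → (19,20).
Selected: (0,4) (5,6) (6,10) (14,15) (18,19) (19,20)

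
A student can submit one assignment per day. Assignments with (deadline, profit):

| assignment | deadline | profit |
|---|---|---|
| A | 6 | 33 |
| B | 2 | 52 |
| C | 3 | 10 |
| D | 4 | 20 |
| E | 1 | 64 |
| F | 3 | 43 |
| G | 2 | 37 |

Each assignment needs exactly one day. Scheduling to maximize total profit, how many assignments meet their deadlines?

5

Sort by profit descending; place each in the latest free slot ≤ its deadline.
By profit: E(d1,64), B(d2,52), F(d3,43), G(d2,37), A(d6,33), D(d4,20), C(d3,10)
E→slot 1; B→slot 2; F→slot 3; G skipped; A→slot 6; D→slot 4; C skipped.
5 of 7 scheduled.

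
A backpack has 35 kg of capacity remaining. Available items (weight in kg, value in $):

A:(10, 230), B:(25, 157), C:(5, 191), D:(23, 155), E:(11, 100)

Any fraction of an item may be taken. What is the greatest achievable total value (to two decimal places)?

Order: C (191/5=38.20) > A (230/10=23.00) > E (100/11=9.09) > D (155/23=6.74) > B (157/25=6.28)
Fill: take C (5 @ 191) → take A (10 @ 230) → take E (11 @ 100) → take 9/23 of D → 60.65; 35/35 used.
Total value = 581.65

581.65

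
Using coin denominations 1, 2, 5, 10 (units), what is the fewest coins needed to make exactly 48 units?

7

Use the largest denomination that fits, subtract, and repeat.
48 − 4×10→8 − 1×5→3 − 1×2→1 − 1×1→0
Total coins = 4 + 1 + 1 + 1 = 7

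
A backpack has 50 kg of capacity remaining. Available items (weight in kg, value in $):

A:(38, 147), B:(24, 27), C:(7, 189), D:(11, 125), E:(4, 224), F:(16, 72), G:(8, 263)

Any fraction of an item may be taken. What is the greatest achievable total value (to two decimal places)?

Greedy by value/weight ratio, highest first.
Ratios (sorted): E 56.00, G 32.88, C 27.00, D 11.36, F 4.50, A 3.87, B 1.12
take E (4 @ 224); take G (8 @ 263); take C (7 @ 189); take D (11 @ 125); take F (16 @ 72); take 4/38 of A → 15.47. Capacity used 50/50.
Total value = 888.47

888.47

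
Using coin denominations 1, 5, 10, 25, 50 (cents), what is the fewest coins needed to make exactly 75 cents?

75 = 1×50 + 1×25
Total coins = 1 + 1 = 2

2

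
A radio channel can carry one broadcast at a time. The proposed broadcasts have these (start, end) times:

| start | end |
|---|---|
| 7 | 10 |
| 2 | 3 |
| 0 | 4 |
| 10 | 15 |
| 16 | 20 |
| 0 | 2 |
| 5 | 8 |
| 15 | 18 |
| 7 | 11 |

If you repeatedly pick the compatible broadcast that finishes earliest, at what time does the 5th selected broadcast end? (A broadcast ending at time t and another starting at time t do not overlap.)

Sorted by end: (0,2)  (2,3)  (0,4)  (5,8)  (7,10)  (7,11)  (10,15)  (15,18)  (16,20)
take (0,2); take (2,3); take (5,8); skip (7,10); skip (7,11); take (10,15); take (15,18); skip (16,20).
Selected: (0,2) (2,3) (5,8) (10,15) (15,18)

18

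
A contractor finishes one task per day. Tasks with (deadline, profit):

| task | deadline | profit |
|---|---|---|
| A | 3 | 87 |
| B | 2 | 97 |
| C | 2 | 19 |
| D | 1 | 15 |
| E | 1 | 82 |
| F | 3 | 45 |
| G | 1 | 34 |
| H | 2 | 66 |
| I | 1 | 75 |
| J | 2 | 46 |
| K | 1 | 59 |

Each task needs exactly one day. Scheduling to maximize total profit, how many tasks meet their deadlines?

3

Profit order: B=97 A=87 E=82 I=75 H=66 K=59 J=46 F=45 G=34 C=19 D=15
Assign: B→slot 2, A→slot 3, E→slot 1, I skipped, H skipped, K skipped, J skipped, F skipped, G skipped, C skipped, D skipped.
Slots: [1:E] [2:B] [3:A]
3 of 11 scheduled.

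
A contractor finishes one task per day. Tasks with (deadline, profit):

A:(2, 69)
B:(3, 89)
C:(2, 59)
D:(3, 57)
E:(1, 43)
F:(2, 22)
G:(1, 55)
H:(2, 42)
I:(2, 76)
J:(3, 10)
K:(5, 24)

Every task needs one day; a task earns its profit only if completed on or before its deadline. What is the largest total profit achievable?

258

Take jobs in profit order; each goes to the latest open slot no later than its deadline.
Profit order: B=89 I=76 A=69 C=59 D=57 G=55 E=43 H=42 K=24 F=22 J=10
Assign: B→slot 3, I→slot 2, A→slot 1, C skipped, D skipped, G skipped, E skipped, H skipped, K→slot 5, F skipped, J skipped.
Slots: [1:A] [2:I] [3:B] [5:K]
Profit = 69 + 76 + 89 + 24 = 258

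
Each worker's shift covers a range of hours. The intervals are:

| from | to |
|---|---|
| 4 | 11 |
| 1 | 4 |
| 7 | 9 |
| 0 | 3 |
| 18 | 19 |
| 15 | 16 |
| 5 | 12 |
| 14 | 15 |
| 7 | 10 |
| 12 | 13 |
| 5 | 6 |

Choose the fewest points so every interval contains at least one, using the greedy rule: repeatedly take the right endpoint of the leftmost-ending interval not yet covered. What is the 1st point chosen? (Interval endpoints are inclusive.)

3

Sorted: [0,3] [1,4] [5,6] [7,9] [7,10] [4,11] [5,12] [12,13] [14,15] [15,16] [18,19]
{[0,3],[1,4]} hit by 3; {[5,6]} hit by 6; {[7,9],[7,10],[4,11],[5,12]} hit by 9; {[12,13]} hit by 13; {[14,15],[15,16]} hit by 15; {[18,19]} hit by 19.
Points: 3, 6, 9, 13, 15, 19 (6 total).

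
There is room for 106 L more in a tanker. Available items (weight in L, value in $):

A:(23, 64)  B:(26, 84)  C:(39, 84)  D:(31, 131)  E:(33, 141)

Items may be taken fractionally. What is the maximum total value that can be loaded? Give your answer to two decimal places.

Greedy by value/weight ratio, highest first.
Order: E (141/33=4.27) > D (131/31=4.23) > B (84/26=3.23) > A (64/23=2.78) > C (84/39=2.15)
Fill: take E (33 @ 141) → take D (31 @ 131) → take B (26 @ 84) → take 16/23 of A → 44.52; 106/106 used.
Total value = 400.52

400.52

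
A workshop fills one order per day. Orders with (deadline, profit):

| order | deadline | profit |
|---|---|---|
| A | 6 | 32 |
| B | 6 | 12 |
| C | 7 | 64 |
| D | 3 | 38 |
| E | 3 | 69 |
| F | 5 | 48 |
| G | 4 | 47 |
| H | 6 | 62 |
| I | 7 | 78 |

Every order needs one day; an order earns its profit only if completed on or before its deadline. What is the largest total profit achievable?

Take jobs in profit order; each goes to the latest open slot no later than its deadline.
Profit order: I=78 E=69 C=64 H=62 F=48 G=47 D=38 A=32 B=12
Assign: I→slot 7, E→slot 3, C→slot 6, H→slot 5, F→slot 4, G→slot 2, D→slot 1, A skipped, B skipped.
Slots: [1:D] [2:G] [3:E] [4:F] [5:H] [6:C] [7:I]
Profit = 38 + 47 + 69 + 48 + 62 + 64 + 78 = 406

406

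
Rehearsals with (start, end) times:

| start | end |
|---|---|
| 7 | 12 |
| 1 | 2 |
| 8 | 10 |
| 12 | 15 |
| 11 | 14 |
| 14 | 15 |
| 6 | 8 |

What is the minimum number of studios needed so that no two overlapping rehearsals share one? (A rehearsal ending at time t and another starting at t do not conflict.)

Events (time:±→running): 1:+→1 2:-→0 6:+→1 7:+→2 … peak 2.

2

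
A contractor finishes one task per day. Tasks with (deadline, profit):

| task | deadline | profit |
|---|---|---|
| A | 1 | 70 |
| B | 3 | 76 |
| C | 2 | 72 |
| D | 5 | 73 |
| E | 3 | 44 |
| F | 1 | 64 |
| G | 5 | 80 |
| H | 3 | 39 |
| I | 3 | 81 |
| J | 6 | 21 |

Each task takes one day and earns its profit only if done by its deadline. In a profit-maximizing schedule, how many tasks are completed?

6

By profit: I(d3,81), G(d5,80), B(d3,76), D(d5,73), C(d2,72), A(d1,70), F(d1,64), E(d3,44), H(d3,39), J(d6,21)
I→slot 3; G→slot 5; B→slot 2; D→slot 4; C→slot 1; A skipped; F skipped; E skipped; H skipped; J→slot 6.
6 of 10 scheduled.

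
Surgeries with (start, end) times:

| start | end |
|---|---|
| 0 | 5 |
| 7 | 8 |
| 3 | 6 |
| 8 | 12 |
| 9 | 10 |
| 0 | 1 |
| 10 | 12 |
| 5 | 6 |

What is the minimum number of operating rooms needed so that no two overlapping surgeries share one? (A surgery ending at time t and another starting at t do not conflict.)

2

Events (time:±→running): 0:+→1 0:+→2 … peak 2.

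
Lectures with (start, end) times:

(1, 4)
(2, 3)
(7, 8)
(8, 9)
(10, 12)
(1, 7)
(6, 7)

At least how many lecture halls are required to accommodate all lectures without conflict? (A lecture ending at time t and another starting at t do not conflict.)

The answer is the maximum number of intervals overlapping at any instant.
Events (time:±→running): 1:+→1 1:+→2 2:+→3 … peak 3.

3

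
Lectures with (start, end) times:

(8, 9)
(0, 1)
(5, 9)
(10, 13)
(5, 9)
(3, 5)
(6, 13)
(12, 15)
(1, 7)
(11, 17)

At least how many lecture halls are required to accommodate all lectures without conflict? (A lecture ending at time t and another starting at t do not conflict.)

starts: [0, 1, 3, 5, 5, 6, 8, 10, 11, 12]
ends:   [1, 5, 7, 9, 9, 9, 13, 13, 15, 17]
s0→1 e1→0 s1→1 s3→2 e5→1 s5→2 s5→3 s6→4  — peak 4.

4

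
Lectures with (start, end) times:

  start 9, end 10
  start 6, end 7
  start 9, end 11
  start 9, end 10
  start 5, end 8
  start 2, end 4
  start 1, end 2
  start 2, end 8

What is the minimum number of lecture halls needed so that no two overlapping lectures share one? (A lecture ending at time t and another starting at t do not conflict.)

3

The answer is the maximum number of intervals overlapping at any instant.
starts: [1, 2, 2, 5, 6, 9, 9, 9]
ends:   [2, 4, 7, 8, 8, 10, 10, 11]
s1→1 e2→0 s2→1 s2→2 e4→1 s5→2 s6→3  — peak 3.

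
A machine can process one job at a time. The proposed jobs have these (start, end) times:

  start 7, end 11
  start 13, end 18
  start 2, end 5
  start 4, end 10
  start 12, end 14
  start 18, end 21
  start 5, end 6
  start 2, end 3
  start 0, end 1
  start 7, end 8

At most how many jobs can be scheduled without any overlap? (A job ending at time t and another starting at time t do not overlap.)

By end time: (0,1), (2,3), (2,5), (5,6), (7,8), (4,10), (7,11), (12,14), (13,18), (18,21).
Pick (0,1); next start ≥ 1 → (2,3); next start ≥ 3 → (5,6); next start ≥ 6 → (7,8); next start ≥ 8 → (12,14); next start ≥ 14 → (18,21).
Selected 6 jobs.

6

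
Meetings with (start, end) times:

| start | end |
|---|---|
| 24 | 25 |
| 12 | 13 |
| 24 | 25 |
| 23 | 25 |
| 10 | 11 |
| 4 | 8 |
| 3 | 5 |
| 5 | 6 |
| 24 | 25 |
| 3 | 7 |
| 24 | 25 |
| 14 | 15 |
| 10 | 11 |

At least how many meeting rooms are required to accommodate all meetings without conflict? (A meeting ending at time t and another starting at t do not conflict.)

5

starts: [3, 3, 4, 5, 10, 10, 12, 14, 23, 24, 24, 24, 24]
ends:   [5, 6, 7, 8, 11, 11, 13, 15, 25, 25, 25, 25, 25]
s3→1 s3→2 s4→3 e5→2 s5→3 e6→2 e7→1 e8→0 s10→1 s10→2 e11→1 e11→0 s12→1 e13→0 s14→1 e15→0 s23→1 s24→2 s24→3 s24→4 s24→5  — peak 5.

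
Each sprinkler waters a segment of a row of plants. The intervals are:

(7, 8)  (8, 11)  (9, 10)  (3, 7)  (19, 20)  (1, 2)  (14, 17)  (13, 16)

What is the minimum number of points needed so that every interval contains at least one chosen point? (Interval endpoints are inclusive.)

Sorted: [1,2] [3,7] [7,8] [9,10] [8,11] [13,16] [14,17] [19,20]
{[1,2]} hit by 2; {[3,7],[7,8]} hit by 7; {[9,10],[8,11]} hit by 10; {[13,16],[14,17]} hit by 16; {[19,20]} hit by 20.
Points: 2, 7, 10, 16, 20 (5 total).

5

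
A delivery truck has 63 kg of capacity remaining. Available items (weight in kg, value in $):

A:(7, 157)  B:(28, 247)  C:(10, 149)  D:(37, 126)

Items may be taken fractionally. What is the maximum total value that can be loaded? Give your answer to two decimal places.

614.30

Ratios (sorted): A 22.43, C 14.90, B 8.82, D 3.41
take A (7 @ 157); take C (10 @ 149); take B (28 @ 247); take 18/37 of D → 61.30. Capacity used 63/63.
Total value = 614.30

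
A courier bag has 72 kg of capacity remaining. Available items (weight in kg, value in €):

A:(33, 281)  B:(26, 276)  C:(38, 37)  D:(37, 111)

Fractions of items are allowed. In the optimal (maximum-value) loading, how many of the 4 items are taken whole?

Greedy by value/weight ratio, highest first.
Order: B (276/26=10.62) > A (281/33=8.52) > D (111/37=3.00) > C (37/38=0.97)
Fill: take B (26 @ 276) → take A (33 @ 281) → take 13/37 of D → 39.00; 72/72 used.
2 item(s) taken whole; one partial (take 13/37 of D).

2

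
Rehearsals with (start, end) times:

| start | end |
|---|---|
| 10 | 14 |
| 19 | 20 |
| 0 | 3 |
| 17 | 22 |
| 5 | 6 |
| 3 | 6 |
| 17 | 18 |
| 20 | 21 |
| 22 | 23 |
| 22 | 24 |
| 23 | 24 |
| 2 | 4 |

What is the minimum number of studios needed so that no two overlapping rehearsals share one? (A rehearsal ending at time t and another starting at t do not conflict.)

Events (time:±→running): 0:+→1 2:+→2 … peak 2.

2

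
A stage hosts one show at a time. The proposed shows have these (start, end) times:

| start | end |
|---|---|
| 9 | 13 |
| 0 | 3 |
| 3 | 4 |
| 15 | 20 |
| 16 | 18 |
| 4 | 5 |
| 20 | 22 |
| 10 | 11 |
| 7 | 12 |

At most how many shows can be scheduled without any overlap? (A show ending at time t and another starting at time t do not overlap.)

6

Sort by end time and greedily take each interval whose start is ≥ the last chosen end.
By end time: (0,3), (3,4), (4,5), (10,11), (7,12), (9,13), (16,18), (15,20), (20,22).
Pick (0,3); next start ≥ 3 → (3,4); next start ≥ 4 → (4,5); next start ≥ 5 → (10,11); next start ≥ 11 → (16,18); next start ≥ 18 → (20,22).
Selected 6 shows.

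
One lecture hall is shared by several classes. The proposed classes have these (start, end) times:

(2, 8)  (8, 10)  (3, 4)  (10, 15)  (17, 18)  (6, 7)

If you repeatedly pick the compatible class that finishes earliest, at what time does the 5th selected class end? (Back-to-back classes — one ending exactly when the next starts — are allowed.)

Order by finish time; keep every interval that doesn't clash with the previous kept one.
Sorted by end: (3,4)  (6,7)  (2,8)  (8,10)  (10,15)  (17,18)
take (3,4); take (6,7); skip (2,8); take (8,10); take (10,15); take (17,18).
Selected: (3,4) (6,7) (8,10) (10,15) (17,18)

18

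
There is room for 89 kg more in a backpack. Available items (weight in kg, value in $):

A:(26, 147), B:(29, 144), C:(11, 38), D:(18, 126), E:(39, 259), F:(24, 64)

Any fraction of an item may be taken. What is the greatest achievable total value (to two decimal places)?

561.79

Greedy by value/weight ratio, highest first.
Ratios (sorted): D 7.00, E 6.64, A 5.65, B 4.97, C 3.45, F 2.67
take D (18 @ 126); take E (39 @ 259); take A (26 @ 147); take 6/29 of B → 29.79. Capacity used 89/89.
Total value = 561.79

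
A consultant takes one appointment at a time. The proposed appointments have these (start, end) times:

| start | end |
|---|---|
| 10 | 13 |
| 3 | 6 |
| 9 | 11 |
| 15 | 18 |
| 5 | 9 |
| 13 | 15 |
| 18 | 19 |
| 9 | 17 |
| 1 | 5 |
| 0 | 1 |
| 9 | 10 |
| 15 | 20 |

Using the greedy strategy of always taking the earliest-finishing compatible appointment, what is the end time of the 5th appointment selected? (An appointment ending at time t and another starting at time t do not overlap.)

13

Greedy by earliest finish: after sorting by end time, pick each interval compatible with the last pick.
Sorted by end: (0,1)  (1,5)  (3,6)  (5,9)  (9,10)  (9,11)  (10,13)  (13,15)  (9,17)  (15,18)  (18,19)  (15,20)
take (0,1); take (1,5); take (5,9); take (9,10); take (10,13); take (13,15); take (15,18); take (18,19).
Selected: (0,1) (1,5) (5,9) (9,10) (10,13) (13,15) (15,18) (18,19)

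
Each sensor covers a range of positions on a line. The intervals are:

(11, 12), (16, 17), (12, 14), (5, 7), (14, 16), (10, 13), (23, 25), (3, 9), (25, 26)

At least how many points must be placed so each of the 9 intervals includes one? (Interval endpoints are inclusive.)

4

Process intervals by earliest right end; each time one isn't hit yet, stab at its right endpoint.
By right end: [5,7]  [3,9]  [11,12]  [10,13]  [12,14]  [14,16]  [16,17]  [23,25]  [25,26]
[5,7] uncovered → point at 7; [11,12] uncovered → point at 12; [14,16] uncovered → point at 16; [23,25] uncovered → point at 25.
Points: 7, 12, 16, 25 (4 total).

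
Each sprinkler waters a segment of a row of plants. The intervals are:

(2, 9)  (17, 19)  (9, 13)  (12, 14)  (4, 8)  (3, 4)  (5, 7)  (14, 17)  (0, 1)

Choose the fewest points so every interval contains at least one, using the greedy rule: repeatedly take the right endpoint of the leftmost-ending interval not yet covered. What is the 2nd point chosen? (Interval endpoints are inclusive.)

4

By right end: [0,1]  [3,4]  [5,7]  [4,8]  [2,9]  [9,13]  [12,14]  [14,17]  [17,19]
[0,1] uncovered → point at 1; [3,4] uncovered → point at 4; [5,7] uncovered → point at 7; [9,13] uncovered → point at 13; [14,17] uncovered → point at 17.
Points: 1, 4, 7, 13, 17 (5 total).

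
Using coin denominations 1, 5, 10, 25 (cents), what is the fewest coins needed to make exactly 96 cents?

Greedy: take as many of the largest coin as possible, then repeat with the remainder.
96 = 3×25 + 2×10 + 1×1
Total coins = 3 + 2 + 1 = 6

6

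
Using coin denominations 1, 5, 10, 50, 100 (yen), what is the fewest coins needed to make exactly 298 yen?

11

Greedy: take as many of the largest coin as possible, then repeat with the remainder.
298 − 2×100→98 − 1×50→48 − 4×10→8 − 1×5→3 − 3×1→0
Total coins = 2 + 1 + 4 + 1 + 3 = 11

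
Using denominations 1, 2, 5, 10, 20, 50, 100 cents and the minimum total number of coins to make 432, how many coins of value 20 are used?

1

Greedy: take as many of the largest coin as possible, then repeat with the remainder.
432 = 4×100 + 1×20 + 1×10 + 1×2
Count of 20: 1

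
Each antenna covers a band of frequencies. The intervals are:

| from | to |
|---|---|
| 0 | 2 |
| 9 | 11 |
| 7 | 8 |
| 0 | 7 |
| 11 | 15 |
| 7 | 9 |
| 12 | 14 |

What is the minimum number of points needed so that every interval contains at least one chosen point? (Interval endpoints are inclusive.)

Process intervals by earliest right end; each time one isn't hit yet, stab at its right endpoint.
By right end: [0,2]  [0,7]  [7,8]  [7,9]  [9,11]  [12,14]  [11,15]
[0,2] uncovered → point at 2; [7,8] uncovered → point at 8; [9,11] uncovered → point at 11; [12,14] uncovered → point at 14.
Points: 2, 8, 11, 14 (4 total).

4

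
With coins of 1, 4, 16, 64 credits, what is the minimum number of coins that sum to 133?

133 = 2×64 + 1×4 + 1×1
Total coins = 2 + 1 + 1 = 4

4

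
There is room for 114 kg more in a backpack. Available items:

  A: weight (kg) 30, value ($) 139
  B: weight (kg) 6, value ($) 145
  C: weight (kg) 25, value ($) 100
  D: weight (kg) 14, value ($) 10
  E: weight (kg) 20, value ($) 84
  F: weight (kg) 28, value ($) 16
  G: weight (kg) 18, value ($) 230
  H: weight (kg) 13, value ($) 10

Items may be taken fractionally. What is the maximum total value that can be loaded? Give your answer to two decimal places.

Greedy by value/weight ratio, highest first.
Ratios (sorted): B 24.17, G 12.78, A 4.63, E 4.20, C 4.00, H 0.77, D 0.71, F 0.57
take B (6 @ 145); take G (18 @ 230); take A (30 @ 139); take E (20 @ 84); take C (25 @ 100); take H (13 @ 10); take 2/14 of D → 1.43. Capacity used 114/114.
Total value = 709.43

709.43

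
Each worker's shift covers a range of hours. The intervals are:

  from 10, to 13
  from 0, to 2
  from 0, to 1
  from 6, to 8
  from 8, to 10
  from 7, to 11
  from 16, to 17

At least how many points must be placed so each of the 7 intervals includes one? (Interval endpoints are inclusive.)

By right end: [0,1]  [0,2]  [6,8]  [8,10]  [7,11]  [10,13]  [16,17]
[0,1] uncovered → point at 1; [6,8] uncovered → point at 8; [10,13] uncovered → point at 13; [16,17] uncovered → point at 17.
Points: 1, 8, 13, 17 (4 total).

4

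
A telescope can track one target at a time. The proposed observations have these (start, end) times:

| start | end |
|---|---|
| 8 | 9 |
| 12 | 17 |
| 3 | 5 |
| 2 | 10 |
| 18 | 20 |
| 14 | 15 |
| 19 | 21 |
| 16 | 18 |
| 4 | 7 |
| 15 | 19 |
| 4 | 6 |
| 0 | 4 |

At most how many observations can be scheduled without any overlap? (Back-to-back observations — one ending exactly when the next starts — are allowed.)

Order by finish time; keep every interval that doesn't clash with the previous kept one.
Sorted by end: (0,4)  (3,5)  (4,6)  (4,7)  (8,9)  (2,10)  (14,15)  (12,17)  (16,18)  (15,19)  (18,20)  (19,21)
take (0,4); take (4,6); take (8,9); skip (2,10); take (14,15); take (16,18); take (18,20).
Selected 6 observations.

6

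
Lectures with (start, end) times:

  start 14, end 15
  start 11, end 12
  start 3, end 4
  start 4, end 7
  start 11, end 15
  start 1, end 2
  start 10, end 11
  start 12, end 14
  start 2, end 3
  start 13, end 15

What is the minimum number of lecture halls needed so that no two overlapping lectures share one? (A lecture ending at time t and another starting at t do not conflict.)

The answer is the maximum number of intervals overlapping at any instant.
Events (time:±→running): 1:+→1 2:-→0 2:+→1 3:-→0 3:+→1 4:-→0 4:+→1 7:-→0 10:+→1 11:-→0 11:+→1 11:+→2 12:-→1 12:+→2 13:+→3 … peak 3.

3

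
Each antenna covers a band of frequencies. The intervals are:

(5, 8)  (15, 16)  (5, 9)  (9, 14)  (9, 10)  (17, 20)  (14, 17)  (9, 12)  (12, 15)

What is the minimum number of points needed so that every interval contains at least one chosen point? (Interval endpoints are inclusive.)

Process intervals by earliest right end; each time one isn't hit yet, stab at its right endpoint.
By right end: [5,8]  [5,9]  [9,10]  [9,12]  [9,14]  [12,15]  [15,16]  [14,17]  [17,20]
[5,8] uncovered → point at 8; [9,10] uncovered → point at 10; [12,15] uncovered → point at 15; [17,20] uncovered → point at 20.
Points: 8, 10, 15, 20 (4 total).

4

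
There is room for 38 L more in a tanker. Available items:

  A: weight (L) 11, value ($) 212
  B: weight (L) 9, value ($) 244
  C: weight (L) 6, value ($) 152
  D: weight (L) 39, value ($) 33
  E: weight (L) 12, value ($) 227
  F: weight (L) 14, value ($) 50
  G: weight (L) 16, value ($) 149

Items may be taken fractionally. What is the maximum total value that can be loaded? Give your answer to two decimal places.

Greedy by value/weight ratio, highest first.
Order: B (244/9=27.11) > C (152/6=25.33) > A (212/11=19.27) > E (227/12=18.92) > G (149/16=9.31) > F (50/14=3.57) > D (33/39=0.85)
Fill: take B (9 @ 244) → take C (6 @ 152) → take A (11 @ 212) → take E (12 @ 227); 38/38 used.
Total value = 835.00

835.00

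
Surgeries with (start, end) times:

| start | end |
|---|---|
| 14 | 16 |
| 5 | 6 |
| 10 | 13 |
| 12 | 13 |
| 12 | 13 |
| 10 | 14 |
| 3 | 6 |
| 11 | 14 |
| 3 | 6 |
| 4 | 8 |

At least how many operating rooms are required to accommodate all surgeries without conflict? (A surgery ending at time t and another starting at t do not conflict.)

Events (time:±→running): 3:+→1 3:+→2 4:+→3 5:+→4 6:-→3 6:-→2 6:-→1 8:-→0 10:+→1 10:+→2 11:+→3 12:+→4 12:+→5 … peak 5.

5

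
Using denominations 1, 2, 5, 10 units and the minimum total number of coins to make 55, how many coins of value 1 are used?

0

Use the largest denomination that fits, subtract, and repeat.
55 = 5×10 + 1×5
Count of 1: 0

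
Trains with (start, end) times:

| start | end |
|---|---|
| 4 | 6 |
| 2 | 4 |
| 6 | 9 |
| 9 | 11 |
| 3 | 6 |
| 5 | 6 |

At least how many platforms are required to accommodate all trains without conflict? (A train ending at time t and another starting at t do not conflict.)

3

Events (time:±→running): 2:+→1 3:+→2 4:-→1 4:+→2 5:+→3 … peak 3.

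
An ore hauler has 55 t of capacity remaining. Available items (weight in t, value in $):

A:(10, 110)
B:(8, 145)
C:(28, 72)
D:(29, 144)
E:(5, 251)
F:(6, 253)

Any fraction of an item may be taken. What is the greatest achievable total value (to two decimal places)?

888.10

Ratios (sorted): E 50.20, F 42.17, B 18.12, A 11.00, D 4.97, C 2.57
take E (5 @ 251); take F (6 @ 253); take B (8 @ 145); take A (10 @ 110); take 26/29 of D → 129.10. Capacity used 55/55.
Total value = 888.10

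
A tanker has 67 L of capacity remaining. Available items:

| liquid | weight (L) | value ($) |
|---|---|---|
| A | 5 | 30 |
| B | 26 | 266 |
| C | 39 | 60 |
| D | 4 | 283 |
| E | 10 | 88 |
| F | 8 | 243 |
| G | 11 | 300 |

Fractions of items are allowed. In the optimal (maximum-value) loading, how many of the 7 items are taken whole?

Order: D (283/4=70.75) > F (243/8=30.38) > G (300/11=27.27) > B (266/26=10.23) > E (88/10=8.80) > A (30/5=6.00) > C (60/39=1.54)
Fill: take D (4 @ 283) → take F (8 @ 243) → take G (11 @ 300) → take B (26 @ 266) → take E (10 @ 88) → take A (5 @ 30) → take 3/39 of C → 4.62; 67/67 used.
6 item(s) taken whole; one partial (take 3/39 of C).

6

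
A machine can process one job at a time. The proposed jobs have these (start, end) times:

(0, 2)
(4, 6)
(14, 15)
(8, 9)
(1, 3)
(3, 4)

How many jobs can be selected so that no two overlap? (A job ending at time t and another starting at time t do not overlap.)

5

Order by finish time; keep every interval that doesn't clash with the previous kept one.
Sorted by end: (0,2)  (1,3)  (3,4)  (4,6)  (8,9)  (14,15)
take (0,2); skip (1,3); take (3,4); take (4,6); take (8,9); take (14,15).
Selected 5 jobs.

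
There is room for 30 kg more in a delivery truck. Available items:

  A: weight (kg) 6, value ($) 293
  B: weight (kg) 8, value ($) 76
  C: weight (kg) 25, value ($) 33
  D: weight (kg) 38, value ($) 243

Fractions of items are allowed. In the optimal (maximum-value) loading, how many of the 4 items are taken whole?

Ratios (sorted): A 48.83, B 9.50, D 6.39, C 1.32
take A (6 @ 293); take B (8 @ 76); take 16/38 of D → 102.32. Capacity used 30/30.
2 item(s) taken whole; one partial (take 16/38 of D).

2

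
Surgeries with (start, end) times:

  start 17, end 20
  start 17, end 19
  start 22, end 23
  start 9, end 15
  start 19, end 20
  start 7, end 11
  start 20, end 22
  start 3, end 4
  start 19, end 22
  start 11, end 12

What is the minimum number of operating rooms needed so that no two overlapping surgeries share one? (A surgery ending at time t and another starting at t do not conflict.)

3

Events (time:±→running): 3:+→1 4:-→0 7:+→1 9:+→2 11:-→1 11:+→2 12:-→1 15:-→0 17:+→1 17:+→2 19:-→1 19:+→2 19:+→3 … peak 3.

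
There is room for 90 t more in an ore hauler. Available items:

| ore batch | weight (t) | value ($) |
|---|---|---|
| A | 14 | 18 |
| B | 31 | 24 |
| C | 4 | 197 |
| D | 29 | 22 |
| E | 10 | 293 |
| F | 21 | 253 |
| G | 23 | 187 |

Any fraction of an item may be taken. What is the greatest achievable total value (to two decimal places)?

Order: C (197/4=49.25) > E (293/10=29.30) > F (253/21=12.05) > G (187/23=8.13) > A (18/14=1.29) > B (24/31=0.77) > D (22/29=0.76)
Fill: take C (4 @ 197) → take E (10 @ 293) → take F (21 @ 253) → take G (23 @ 187) → take A (14 @ 18) → take 18/31 of B → 13.94; 90/90 used.
Total value = 961.94

961.94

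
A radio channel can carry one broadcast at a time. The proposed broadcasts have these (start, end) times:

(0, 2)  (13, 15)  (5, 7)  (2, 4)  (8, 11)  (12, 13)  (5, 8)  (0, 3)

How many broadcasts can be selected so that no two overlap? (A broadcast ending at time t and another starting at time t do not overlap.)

By end time: (0,2), (0,3), (2,4), (5,7), (5,8), (8,11), (12,13), (13,15).
Pick (0,2); next start ≥ 2 → (2,4); next start ≥ 4 → (5,7); next start ≥ 7 → (8,11); next start ≥ 11 → (12,13); next start ≥ 13 → (13,15).
Selected 6 broadcasts.

6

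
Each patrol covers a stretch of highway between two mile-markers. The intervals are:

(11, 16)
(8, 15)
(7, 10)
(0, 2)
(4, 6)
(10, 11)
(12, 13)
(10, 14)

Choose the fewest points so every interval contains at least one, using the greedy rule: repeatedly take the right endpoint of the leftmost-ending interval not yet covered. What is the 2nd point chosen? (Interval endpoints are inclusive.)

Sort by right endpoint; whenever an interval is uncovered, place a point at its right end.
By right end: [0,2]  [4,6]  [7,10]  [10,11]  [12,13]  [10,14]  [8,15]  [11,16]
[0,2] uncovered → point at 2; [4,6] uncovered → point at 6; [7,10] uncovered → point at 10; [12,13] uncovered → point at 13.
Points: 2, 6, 10, 13 (4 total).

6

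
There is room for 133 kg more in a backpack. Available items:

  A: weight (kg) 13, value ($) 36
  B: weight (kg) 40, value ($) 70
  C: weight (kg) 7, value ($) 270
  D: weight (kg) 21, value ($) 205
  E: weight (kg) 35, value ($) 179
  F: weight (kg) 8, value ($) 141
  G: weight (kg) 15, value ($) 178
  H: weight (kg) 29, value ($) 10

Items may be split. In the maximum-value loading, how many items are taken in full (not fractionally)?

Greedy by value/weight ratio, highest first.
Order: C (270/7=38.57) > F (141/8=17.62) > G (178/15=11.87) > D (205/21=9.76) > E (179/35=5.11) > A (36/13=2.77) > B (70/40=1.75) > H (10/29=0.34)
Fill: take C (7 @ 270) → take F (8 @ 141) → take G (15 @ 178) → take D (21 @ 205) → take E (35 @ 179) → take A (13 @ 36) → take 34/40 of B → 59.50; 133/133 used.
6 item(s) taken whole; one partial (take 34/40 of B).

6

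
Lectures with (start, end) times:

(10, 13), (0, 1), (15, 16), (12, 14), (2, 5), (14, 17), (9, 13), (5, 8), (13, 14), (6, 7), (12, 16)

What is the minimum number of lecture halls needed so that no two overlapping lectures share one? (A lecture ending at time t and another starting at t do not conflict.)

4

The answer is the maximum number of intervals overlapping at any instant.
Events (time:±→running): 0:+→1 1:-→0 2:+→1 5:-→0 5:+→1 6:+→2 7:-→1 8:-→0 9:+→1 10:+→2 12:+→3 12:+→4 … peak 4.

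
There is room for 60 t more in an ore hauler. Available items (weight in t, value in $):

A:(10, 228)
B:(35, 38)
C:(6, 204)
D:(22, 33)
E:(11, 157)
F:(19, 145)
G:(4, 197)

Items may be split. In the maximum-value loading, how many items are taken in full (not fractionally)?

Sort by value per unit weight and fill in that order.
Ratios (sorted): G 49.25, C 34.00, A 22.80, E 14.27, F 7.63, D 1.50, B 1.09
take G (4 @ 197); take C (6 @ 204); take A (10 @ 228); take E (11 @ 157); take F (19 @ 145); take 10/22 of D → 15.00. Capacity used 60/60.
5 item(s) taken whole; one partial (take 10/22 of D).

5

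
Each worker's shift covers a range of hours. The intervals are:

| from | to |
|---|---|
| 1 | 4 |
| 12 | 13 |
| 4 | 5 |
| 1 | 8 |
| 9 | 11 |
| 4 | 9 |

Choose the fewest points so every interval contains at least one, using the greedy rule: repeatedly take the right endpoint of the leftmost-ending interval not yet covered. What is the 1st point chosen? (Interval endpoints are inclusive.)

Process intervals by earliest right end; each time one isn't hit yet, stab at its right endpoint.
By right end: [1,4]  [4,5]  [1,8]  [4,9]  [9,11]  [12,13]
[1,4] uncovered → point at 4; [9,11] uncovered → point at 11; [12,13] uncovered → point at 13.
Points: 4, 11, 13 (3 total).

4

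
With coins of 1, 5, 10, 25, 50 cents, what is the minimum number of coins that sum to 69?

Use the largest denomination that fits, subtract, and repeat.
69 − 1×50→19 − 1×10→9 − 1×5→4 − 4×1→0
Total coins = 1 + 1 + 1 + 4 = 7

7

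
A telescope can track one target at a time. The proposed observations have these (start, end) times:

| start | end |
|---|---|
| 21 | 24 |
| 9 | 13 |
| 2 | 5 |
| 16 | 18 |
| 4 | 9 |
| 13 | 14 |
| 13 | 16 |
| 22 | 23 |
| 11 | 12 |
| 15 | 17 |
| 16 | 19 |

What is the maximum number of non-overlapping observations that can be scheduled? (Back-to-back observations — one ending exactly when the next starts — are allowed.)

By end time: (2,5), (4,9), (11,12), (9,13), (13,14), (13,16), (15,17), (16,18), (16,19), (22,23), (21,24).
Pick (2,5); next start ≥ 5 → (11,12); next start ≥ 12 → (13,14); next start ≥ 14 → (15,17); next start ≥ 17 → (22,23).
Selected 5 observations.

5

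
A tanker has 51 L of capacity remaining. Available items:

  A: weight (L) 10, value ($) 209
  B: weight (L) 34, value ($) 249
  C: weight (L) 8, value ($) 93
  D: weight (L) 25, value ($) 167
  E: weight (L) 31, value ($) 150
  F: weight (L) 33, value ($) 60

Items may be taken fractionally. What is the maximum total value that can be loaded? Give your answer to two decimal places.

543.68

Greedy by value/weight ratio, highest first.
Ratios (sorted): A 20.90, C 11.62, B 7.32, D 6.68, E 4.84, F 1.82
take A (10 @ 209); take C (8 @ 93); take 33/34 of B → 241.68. Capacity used 51/51.
Total value = 543.68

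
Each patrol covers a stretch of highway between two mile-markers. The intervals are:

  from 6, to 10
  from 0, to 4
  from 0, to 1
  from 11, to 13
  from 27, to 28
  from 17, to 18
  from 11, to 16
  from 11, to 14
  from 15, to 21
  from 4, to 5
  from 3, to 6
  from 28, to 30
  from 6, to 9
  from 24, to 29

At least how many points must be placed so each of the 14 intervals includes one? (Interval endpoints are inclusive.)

6

By right end: [0,1]  [0,4]  [4,5]  [3,6]  [6,9]  [6,10]  [11,13]  [11,14]  [11,16]  [17,18]  [15,21]  [27,28]  [24,29]  [28,30]
[0,1] uncovered → point at 1; [4,5] uncovered → point at 5; [6,9] uncovered → point at 9; [11,13] uncovered → point at 13; [17,18] uncovered → point at 18; [27,28] uncovered → point at 28.
Points: 1, 5, 9, 13, 18, 28 (6 total).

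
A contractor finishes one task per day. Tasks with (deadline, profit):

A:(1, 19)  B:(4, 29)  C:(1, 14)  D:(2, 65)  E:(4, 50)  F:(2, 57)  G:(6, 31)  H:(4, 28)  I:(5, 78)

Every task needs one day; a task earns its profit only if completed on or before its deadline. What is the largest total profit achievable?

Profit order: I=78 D=65 F=57 E=50 G=31 B=29 H=28 A=19 C=14
Assign: I→slot 5, D→slot 2, F→slot 1, E→slot 4, G→slot 6, B→slot 3, H skipped, A skipped, C skipped.
Slots: [1:F] [2:D] [3:B] [4:E] [5:I] [6:G]
Profit = 57 + 65 + 29 + 50 + 78 + 31 = 310

310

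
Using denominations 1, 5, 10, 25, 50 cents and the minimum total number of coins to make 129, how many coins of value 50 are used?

2

Greedy: take as many of the largest coin as possible, then repeat with the remainder.
129 − 2×50→29 − 1×25→4 − 4×1→0
Count of 50: 2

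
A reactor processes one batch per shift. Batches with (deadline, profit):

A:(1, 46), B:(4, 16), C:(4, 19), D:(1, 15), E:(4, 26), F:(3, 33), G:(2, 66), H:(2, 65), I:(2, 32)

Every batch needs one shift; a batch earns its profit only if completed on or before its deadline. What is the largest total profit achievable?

190

Profit order: G=66 H=65 A=46 F=33 I=32 E=26 C=19 B=16 D=15
Assign: G→slot 2, H→slot 1, A skipped, F→slot 3, I skipped, E→slot 4, C skipped, B skipped, D skipped.
Slots: [1:H] [2:G] [3:F] [4:E]
Profit = 65 + 66 + 33 + 26 = 190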